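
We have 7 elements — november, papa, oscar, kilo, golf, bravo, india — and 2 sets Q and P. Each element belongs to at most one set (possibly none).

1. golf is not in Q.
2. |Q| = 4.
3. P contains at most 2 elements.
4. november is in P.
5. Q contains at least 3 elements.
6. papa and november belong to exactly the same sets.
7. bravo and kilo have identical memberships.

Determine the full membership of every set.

Q = {bravo, india, kilo, oscar}; P = {november, papa}

From (1): golf ∉ Q.
From (4): november ∈ P.
(6): papa matches november: papa ∉ Q.
(6): papa matches november: papa ∈ P.
(2): only 4 candidates remain for Q, so all are in.
(3): P already has 2, so the rest are out.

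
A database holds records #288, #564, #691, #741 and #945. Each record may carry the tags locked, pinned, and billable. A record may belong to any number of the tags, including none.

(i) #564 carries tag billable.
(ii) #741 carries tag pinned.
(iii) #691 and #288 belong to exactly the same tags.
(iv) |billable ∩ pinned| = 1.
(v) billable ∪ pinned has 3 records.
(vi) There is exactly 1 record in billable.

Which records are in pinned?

From (i): #564 ∈ billable.
From (ii): #741 ∈ pinned.
(vi): billable already has 1, so the rest are out.
Suppose #288 ∈ pinned: no assignment then satisfies all the clues, so #288 ∉ pinned.

pinned = {#564, #741, #945}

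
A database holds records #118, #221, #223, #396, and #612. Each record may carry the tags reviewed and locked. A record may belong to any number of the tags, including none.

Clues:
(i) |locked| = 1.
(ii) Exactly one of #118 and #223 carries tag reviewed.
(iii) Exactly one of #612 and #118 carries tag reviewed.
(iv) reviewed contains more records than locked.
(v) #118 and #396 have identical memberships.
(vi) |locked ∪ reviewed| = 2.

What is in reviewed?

reviewed = {#223, #612}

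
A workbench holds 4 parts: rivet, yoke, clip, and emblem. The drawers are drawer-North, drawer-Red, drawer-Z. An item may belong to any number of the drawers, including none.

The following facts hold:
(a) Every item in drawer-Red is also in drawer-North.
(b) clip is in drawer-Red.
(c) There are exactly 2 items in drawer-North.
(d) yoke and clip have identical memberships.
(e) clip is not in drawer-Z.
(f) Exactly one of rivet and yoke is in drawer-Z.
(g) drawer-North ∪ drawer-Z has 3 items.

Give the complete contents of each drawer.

drawer-North = {clip, yoke}; drawer-Red = {clip, yoke}; drawer-Z = {rivet}

From (b): clip ∈ drawer-Red.
From (e): clip ∉ drawer-Z.
(a) with clip ∈ drawer-Red: clip ∈ drawer-North.
(d): yoke matches clip: yoke ∈ drawer-North.
(d): yoke matches clip: yoke ∈ drawer-Red.
(d): yoke matches clip: yoke ∉ drawer-Z.
(f) (exactly one): rivet ∈ drawer-Z.
(c): drawer-North already has 2, so the rest are out.
(a) contrapositive: rivet ∉ drawer-Red.
(a) contrapositive: emblem ∉ drawer-Red.
Suppose emblem ∈ drawer-Z: no assignment then satisfies all the clues, so emblem ∉ drawer-Z.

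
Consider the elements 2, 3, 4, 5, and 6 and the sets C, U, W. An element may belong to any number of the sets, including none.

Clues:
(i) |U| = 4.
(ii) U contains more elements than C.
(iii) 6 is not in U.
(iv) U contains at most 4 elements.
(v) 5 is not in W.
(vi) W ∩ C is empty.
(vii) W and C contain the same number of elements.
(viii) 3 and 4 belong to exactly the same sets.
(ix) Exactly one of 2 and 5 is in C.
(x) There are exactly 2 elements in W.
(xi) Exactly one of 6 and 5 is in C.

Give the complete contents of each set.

C = {2, 6}; U = {2, 3, 4, 5}; W = {3, 4}

From (iii): 6 ∉ U.
From (v): 5 ∉ W.
(i): only 4 candidates remain for U, so all are in.
Suppose 2 ∉ C: no assignment then satisfies all the clues, so 2 ∈ C.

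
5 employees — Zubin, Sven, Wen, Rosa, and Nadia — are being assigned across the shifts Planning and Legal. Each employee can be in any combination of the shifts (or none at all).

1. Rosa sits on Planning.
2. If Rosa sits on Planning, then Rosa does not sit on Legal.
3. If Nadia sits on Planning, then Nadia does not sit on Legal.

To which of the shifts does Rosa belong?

From (1): Rosa ∈ Planning.
(2): Rosa ∉ Legal.

Rosa: Planning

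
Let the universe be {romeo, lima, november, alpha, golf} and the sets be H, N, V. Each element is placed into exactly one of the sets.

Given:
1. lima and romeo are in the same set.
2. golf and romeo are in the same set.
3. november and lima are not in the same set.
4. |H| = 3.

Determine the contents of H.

H = {golf, lima, romeo}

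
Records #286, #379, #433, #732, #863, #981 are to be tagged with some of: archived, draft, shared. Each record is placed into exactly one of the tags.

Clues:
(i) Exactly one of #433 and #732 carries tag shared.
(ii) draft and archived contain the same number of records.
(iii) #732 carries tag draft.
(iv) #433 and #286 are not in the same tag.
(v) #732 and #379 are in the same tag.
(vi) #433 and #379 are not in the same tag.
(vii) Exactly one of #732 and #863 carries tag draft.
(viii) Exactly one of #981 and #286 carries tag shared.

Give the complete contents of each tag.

archived = {#286, #863}; draft = {#379, #732}; shared = {#433, #981}

From (iii): #732 ∈ draft.
(i) (exactly one): #433 ∈ shared.
(iv): #286 ∉ shared.
(v): #379 matches #732: #379 ∉ archived.
(v): #379 matches #732: #379 ∈ draft.
(vii) (exactly one): #863 ∉ draft.
(viii) (exactly one): #981 ∈ shared.
Suppose #286 ∉ archived: no assignment then satisfies all the clues, so #286 ∈ archived.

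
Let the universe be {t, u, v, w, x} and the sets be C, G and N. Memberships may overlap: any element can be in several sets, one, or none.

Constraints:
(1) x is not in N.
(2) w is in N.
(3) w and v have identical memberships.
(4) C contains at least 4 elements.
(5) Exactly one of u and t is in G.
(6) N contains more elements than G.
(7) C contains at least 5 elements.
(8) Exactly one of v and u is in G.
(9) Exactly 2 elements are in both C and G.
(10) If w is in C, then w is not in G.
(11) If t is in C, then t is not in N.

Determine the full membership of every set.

C = {t, u, v, w, x}; G = {u, x}; N = {u, v, w}

From (1): x ∉ N.
From (2): w ∈ N.
(3): v matches w: v ∈ N.
(7): only 5 candidates remain for C, so all are in.
(10): w ∉ G.
(11): t ∉ N.
(3): v matches w: v ∉ G.
(8) (exactly one): u ∈ G.
(5) (exactly one): t ∉ G.
Suppose u ∉ N: no assignment then satisfies all the clues, so u ∈ N.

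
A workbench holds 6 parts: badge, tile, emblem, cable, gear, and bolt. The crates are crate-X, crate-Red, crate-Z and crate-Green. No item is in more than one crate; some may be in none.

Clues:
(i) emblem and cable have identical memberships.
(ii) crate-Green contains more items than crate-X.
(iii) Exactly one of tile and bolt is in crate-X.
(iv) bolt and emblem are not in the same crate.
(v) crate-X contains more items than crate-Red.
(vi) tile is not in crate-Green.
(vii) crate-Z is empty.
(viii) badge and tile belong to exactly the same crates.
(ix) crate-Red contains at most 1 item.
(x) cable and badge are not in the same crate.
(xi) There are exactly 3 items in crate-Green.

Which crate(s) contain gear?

gear: crate-Green

From (vi): tile ∉ crate-Green.
(vii): crate-Z already has 0, so the rest are out.
(viii): badge matches tile: badge ∉ crate-Green.
Suppose gear ∈ crate-X: no assignment then satisfies all the clues, so gear ∉ crate-X.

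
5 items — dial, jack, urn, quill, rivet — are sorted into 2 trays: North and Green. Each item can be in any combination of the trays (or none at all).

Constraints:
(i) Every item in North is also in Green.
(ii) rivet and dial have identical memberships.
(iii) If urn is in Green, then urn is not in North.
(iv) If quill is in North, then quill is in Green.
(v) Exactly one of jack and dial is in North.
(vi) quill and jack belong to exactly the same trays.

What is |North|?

2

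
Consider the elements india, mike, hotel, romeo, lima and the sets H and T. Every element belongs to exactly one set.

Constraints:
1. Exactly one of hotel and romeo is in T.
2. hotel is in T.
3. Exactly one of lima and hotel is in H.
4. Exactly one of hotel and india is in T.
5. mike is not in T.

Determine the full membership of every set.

H = {india, lima, mike, romeo}; T = {hotel}

From (2): hotel ∈ T.
From (5): mike ∉ T.
(1) (exactly one): romeo ∉ T.
(3) (exactly one): lima ∈ H.
(4) (exactly one): india ∉ T.
Only one set left: india ∈ H.
Only one set left: mike ∈ H.
Only one set left: romeo ∈ H.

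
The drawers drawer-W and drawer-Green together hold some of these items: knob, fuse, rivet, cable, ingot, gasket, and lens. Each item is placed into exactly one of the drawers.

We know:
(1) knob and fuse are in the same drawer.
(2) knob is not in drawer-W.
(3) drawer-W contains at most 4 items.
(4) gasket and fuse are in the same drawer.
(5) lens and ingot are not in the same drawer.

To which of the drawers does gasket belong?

From (2): knob ∉ drawer-W.
(1): fuse matches knob: fuse ∉ drawer-W.
(4): gasket matches fuse: gasket ∉ drawer-W.
Only one drawer left: knob ∈ drawer-Green.
Only one drawer left: fuse ∈ drawer-Green.
Only one drawer left: gasket ∈ drawer-Green.

gasket: drawer-Green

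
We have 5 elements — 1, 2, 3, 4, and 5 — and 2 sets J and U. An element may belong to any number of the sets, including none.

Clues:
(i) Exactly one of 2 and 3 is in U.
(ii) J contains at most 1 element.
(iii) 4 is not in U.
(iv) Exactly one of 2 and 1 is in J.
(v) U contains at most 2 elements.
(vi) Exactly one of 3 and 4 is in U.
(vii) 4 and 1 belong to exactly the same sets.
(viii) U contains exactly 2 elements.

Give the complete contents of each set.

J = {2}; U = {3, 5}

From (iii): 4 ∉ U.
(vi) (exactly one): 3 ∈ U.
(vii): 1 matches 4: 1 ∉ U.
(i) (exactly one): 2 ∉ U.
(viii): only 2 candidates remain for U, so all are in.
Suppose 1 ∈ J: no assignment then satisfies all the clues, so 1 ∉ J.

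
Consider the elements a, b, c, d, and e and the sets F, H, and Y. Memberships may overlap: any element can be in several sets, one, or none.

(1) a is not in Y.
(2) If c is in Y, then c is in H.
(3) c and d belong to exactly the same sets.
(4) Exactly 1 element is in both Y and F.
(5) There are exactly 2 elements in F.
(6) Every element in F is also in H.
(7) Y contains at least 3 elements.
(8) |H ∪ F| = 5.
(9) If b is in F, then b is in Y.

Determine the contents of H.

H = {a, b, c, d, e}

From (1): a ∉ Y.
Suppose a ∉ H: no assignment then satisfies all the clues, so a ∈ H.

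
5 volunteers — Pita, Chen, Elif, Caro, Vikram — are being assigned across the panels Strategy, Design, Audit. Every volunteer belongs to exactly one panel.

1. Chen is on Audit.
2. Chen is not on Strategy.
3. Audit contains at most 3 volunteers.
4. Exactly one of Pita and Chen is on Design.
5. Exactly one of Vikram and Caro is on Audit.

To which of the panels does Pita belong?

Pita: Design

From (1): Chen ∈ Audit.
(4) (exactly one): Pita ∈ Design.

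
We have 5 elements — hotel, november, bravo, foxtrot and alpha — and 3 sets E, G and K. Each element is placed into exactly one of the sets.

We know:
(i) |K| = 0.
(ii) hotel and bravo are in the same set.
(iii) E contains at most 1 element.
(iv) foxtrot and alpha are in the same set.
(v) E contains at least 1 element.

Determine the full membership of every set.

E = {november}; G = {alpha, bravo, foxtrot, hotel}; K = {}

(i): K already has 0, so the rest are out.
Suppose hotel ∈ E: no assignment then satisfies all the clues, so hotel ∉ E.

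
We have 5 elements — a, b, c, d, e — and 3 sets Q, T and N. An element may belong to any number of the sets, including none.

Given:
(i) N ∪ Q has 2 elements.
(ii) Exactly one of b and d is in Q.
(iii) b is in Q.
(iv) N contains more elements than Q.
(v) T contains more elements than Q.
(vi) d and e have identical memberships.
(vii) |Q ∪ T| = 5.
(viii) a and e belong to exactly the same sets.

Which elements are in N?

N = {b, c}

From (iii): b ∈ Q.
(ii) (exactly one): d ∉ Q.
(vi): e matches d: e ∉ Q.
(viii): a matches e: a ∉ Q.
Suppose a ∈ N: no assignment then satisfies all the clues, so a ∉ N.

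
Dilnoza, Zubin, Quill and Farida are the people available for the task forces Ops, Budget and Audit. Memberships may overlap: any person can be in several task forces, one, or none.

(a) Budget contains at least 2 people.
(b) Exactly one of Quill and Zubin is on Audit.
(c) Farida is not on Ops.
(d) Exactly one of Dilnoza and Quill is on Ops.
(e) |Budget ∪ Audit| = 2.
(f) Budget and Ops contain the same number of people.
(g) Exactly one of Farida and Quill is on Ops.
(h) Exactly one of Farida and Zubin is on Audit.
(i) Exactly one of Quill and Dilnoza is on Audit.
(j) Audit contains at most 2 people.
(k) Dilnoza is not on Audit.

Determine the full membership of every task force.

Ops = {Quill, Zubin}; Budget = {Farida, Quill}; Audit = {Farida, Quill}

From (c): Farida ∉ Ops.
From (k): Dilnoza ∉ Audit.
(g) (exactly one): Quill ∈ Ops.
(i) (exactly one): Quill ∈ Audit.
(b) (exactly one): Zubin ∉ Audit.
(d) (exactly one): Dilnoza ∉ Ops.
(h) (exactly one): Farida ∈ Audit.
Suppose Dilnoza ∈ Budget: no assignment then satisfies all the clues, so Dilnoza ∉ Budget.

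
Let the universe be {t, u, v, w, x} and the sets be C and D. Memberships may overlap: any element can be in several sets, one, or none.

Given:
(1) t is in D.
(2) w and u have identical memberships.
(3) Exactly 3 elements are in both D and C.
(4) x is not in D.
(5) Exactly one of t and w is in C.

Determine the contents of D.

D = {t, u, v, w}

From (1): t ∈ D.
From (4): x ∉ D.
Suppose u ∉ D: no assignment then satisfies all the clues, so u ∈ D.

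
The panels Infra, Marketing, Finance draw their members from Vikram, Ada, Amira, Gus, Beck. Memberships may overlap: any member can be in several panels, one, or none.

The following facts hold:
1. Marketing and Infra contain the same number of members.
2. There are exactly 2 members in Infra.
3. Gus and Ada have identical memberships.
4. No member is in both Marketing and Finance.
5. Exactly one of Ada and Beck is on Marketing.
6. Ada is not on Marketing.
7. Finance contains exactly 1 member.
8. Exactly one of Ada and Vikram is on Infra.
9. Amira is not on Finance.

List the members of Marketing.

From (6): Ada ∉ Marketing.
From (9): Amira ∉ Finance.
(3): Gus matches Ada: Gus ∉ Marketing.
(5) (exactly one): Beck ∈ Marketing.
(4) (disjoint): Beck ∉ Finance.
Suppose Vikram ∈ Marketing: no assignment then satisfies all the clues, so Vikram ∉ Marketing.

Marketing = {Amira, Beck}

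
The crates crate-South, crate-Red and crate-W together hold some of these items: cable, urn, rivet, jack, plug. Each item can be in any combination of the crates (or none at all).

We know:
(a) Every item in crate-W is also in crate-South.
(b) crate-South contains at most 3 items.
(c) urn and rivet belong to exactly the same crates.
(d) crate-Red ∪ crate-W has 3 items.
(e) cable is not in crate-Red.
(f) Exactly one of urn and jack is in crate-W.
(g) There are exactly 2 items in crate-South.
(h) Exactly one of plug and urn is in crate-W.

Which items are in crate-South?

crate-South = {rivet, urn}

From (e): cable ∉ crate-Red.
Suppose cable ∈ crate-South: no assignment then satisfies all the clues, so cable ∉ crate-South.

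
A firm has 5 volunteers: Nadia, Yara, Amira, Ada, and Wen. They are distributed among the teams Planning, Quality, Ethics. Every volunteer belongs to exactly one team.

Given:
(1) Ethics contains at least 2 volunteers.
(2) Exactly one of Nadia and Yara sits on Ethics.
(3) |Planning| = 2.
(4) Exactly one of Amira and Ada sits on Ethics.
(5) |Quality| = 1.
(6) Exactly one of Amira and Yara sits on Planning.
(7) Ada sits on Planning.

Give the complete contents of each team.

Planning = {Ada, Yara}; Quality = {Wen}; Ethics = {Amira, Nadia}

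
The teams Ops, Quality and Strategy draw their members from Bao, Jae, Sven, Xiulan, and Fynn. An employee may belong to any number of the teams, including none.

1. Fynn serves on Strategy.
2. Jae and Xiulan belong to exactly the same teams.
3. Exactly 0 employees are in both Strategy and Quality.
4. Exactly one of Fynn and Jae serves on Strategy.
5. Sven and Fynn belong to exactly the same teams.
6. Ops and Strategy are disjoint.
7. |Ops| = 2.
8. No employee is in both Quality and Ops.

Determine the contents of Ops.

Ops = {Jae, Xiulan}

From (1): Fynn ∈ Strategy.
(4) (exactly one): Jae ∉ Strategy.
(5): Sven matches Fynn: Sven ∈ Strategy.
(6) (disjoint): Sven ∉ Ops.
(6) (disjoint): Fynn ∉ Ops.
(2): Xiulan matches Jae: Xiulan ∉ Strategy.
Suppose Bao ∈ Ops: no assignment then satisfies all the clues, so Bao ∉ Ops.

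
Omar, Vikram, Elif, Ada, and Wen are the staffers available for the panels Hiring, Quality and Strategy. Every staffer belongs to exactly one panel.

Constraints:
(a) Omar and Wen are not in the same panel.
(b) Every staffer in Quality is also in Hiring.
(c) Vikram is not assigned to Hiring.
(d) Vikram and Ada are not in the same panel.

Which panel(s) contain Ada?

Ada: Hiring

From (c): Vikram ∉ Hiring.
(b) contrapositive: Vikram ∉ Quality.
Only one panel left: Vikram ∈ Strategy.
(d): Ada ∉ Strategy.
Suppose Ada ∉ Hiring: no assignment then satisfies all the clues, so Ada ∈ Hiring.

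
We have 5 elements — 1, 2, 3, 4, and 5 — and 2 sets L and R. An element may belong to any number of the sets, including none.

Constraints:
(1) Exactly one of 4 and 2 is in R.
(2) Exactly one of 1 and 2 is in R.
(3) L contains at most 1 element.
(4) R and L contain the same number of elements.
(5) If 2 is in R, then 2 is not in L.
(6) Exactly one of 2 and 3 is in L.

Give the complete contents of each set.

L = {3}; R = {2}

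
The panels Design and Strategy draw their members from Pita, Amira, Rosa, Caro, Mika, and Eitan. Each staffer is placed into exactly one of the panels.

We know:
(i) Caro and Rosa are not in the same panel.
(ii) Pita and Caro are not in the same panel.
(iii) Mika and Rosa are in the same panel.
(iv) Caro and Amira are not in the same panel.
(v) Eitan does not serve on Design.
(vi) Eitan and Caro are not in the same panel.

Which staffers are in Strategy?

Strategy = {Amira, Eitan, Mika, Pita, Rosa}

From (v): Eitan ∉ Design.
Only one panel left: Eitan ∈ Strategy.
(vi): Caro ∉ Strategy.
Only one panel left: Caro ∈ Design.
(i): Rosa ∉ Design.
(ii): Pita ∉ Design.
(iii): Mika matches Rosa: Mika ∉ Design.
(iv): Amira ∉ Design.
Only one panel left: Pita ∈ Strategy.
Only one panel left: Amira ∈ Strategy.
Only one panel left: Rosa ∈ Strategy.
Only one panel left: Mika ∈ Strategy.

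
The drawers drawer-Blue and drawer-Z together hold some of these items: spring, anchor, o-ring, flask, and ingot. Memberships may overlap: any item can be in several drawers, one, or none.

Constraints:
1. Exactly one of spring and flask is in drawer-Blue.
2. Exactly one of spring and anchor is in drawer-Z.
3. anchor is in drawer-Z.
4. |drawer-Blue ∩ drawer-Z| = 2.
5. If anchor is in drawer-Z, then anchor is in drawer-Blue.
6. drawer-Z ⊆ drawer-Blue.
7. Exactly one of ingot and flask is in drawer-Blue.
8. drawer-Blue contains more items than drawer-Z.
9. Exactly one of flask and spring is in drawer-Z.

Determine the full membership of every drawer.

drawer-Blue = {anchor, flask, o-ring}; drawer-Z = {anchor, flask}

From (3): anchor ∈ drawer-Z.
(2) (exactly one): spring ∉ drawer-Z.
(5): anchor ∈ drawer-Blue.
(9) (exactly one): flask ∈ drawer-Z.
(6) with flask ∈ drawer-Z: flask ∈ drawer-Blue.
(7) (exactly one): ingot ∉ drawer-Blue.
(1) (exactly one): spring ∉ drawer-Blue.
(6) contrapositive: ingot ∉ drawer-Z.
Suppose o-ring ∉ drawer-Blue: no assignment then satisfies all the clues, so o-ring ∈ drawer-Blue.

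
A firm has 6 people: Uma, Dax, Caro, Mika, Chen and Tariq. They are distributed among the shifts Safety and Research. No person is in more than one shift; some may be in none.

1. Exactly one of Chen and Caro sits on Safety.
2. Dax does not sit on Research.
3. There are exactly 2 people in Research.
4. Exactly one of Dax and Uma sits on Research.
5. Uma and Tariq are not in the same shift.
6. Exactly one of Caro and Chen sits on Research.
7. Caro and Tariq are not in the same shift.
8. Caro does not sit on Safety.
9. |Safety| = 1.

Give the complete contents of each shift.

From (2): Dax ∉ Research.
From (8): Caro ∉ Safety.
(1) (exactly one): Chen ∈ Safety.
(4) (exactly one): Uma ∈ Research.
(5): Tariq ∉ Research.
(6) (exactly one): Caro ∈ Research.
(9): Safety already has 1, so the rest are out.
(3): Research already has 2, so the rest are out.

Safety = {Chen}; Research = {Caro, Uma}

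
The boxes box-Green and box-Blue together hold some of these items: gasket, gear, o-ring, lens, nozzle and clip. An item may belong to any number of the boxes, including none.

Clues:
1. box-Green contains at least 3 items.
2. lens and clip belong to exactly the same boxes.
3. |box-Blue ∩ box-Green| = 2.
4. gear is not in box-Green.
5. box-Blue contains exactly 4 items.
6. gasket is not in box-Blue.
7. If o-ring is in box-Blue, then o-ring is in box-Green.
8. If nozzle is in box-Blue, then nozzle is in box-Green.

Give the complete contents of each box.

From (4): gear ∉ box-Green.
From (6): gasket ∉ box-Blue.
Suppose gasket ∉ box-Green: no assignment then satisfies all the clues, so gasket ∈ box-Green.

box-Green = {gasket, nozzle, o-ring}; box-Blue = {clip, lens, nozzle, o-ring}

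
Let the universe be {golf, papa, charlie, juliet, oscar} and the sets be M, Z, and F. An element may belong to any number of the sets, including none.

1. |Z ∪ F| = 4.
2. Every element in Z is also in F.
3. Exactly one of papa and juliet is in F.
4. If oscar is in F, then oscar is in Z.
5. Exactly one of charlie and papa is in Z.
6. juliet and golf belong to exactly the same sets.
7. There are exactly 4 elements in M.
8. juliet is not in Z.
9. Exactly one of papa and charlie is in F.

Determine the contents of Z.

Z = {charlie, oscar}

From (8): juliet ∉ Z.
(6): golf matches juliet: golf ∉ Z.
Suppose papa ∈ Z: no assignment then satisfies all the clues, so papa ∉ Z.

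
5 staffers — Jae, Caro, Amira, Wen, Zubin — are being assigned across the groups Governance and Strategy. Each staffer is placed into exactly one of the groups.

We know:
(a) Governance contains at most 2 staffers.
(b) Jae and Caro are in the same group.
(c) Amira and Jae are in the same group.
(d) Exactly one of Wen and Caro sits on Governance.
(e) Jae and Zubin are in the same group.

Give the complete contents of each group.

Governance = {Wen}; Strategy = {Amira, Caro, Jae, Zubin}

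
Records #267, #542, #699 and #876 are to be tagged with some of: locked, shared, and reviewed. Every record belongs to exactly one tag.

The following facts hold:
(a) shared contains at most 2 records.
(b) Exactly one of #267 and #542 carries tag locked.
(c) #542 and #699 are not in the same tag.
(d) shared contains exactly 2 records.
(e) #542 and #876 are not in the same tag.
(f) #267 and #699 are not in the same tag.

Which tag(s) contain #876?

#876: shared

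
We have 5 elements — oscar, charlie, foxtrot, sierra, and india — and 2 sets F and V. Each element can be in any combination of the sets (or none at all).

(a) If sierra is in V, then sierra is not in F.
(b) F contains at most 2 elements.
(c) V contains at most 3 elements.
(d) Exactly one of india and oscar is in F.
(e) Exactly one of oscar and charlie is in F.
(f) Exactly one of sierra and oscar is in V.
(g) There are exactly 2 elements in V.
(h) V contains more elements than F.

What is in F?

F = {oscar}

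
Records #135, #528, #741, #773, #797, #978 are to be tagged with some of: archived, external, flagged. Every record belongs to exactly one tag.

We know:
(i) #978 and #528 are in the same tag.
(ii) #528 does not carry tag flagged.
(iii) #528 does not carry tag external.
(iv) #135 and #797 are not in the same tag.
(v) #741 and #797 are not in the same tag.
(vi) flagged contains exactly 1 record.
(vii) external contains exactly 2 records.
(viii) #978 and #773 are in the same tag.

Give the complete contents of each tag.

archived = {#528, #773, #978}; external = {#135, #741}; flagged = {#797}

From (ii): #528 ∉ flagged.
From (iii): #528 ∉ external.
(i): #978 matches #528: #978 ∉ external.
(i): #978 matches #528: #978 ∉ flagged.
(viii): #773 matches #978: #773 ∉ external.
(viii): #773 matches #978: #773 ∉ flagged.
Only one tag left: #528 ∈ archived.
Only one tag left: #773 ∈ archived.
Only one tag left: #978 ∈ archived.
Suppose #135 ∈ archived: no assignment then satisfies all the clues, so #135 ∉ archived.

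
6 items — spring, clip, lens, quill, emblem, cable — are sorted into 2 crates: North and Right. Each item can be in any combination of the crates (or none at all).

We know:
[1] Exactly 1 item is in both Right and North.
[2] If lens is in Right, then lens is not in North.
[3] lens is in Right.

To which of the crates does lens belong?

lens: Right

From (3): lens ∈ Right.
(2): lens ∉ North.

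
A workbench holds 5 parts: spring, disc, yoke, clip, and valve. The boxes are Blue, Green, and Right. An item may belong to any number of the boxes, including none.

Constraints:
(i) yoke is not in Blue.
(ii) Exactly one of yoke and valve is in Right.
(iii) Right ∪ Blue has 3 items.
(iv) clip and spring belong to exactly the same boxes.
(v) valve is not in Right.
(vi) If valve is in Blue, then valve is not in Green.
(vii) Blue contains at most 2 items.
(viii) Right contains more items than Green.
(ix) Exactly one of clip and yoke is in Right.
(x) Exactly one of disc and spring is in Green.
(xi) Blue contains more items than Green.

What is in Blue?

Blue = {disc, valve}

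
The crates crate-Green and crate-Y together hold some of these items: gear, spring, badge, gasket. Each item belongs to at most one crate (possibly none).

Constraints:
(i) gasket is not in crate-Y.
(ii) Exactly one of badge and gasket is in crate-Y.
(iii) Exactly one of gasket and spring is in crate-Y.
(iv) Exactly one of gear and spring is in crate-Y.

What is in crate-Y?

crate-Y = {badge, spring}

From (i): gasket ∉ crate-Y.
(ii) (exactly one): badge ∈ crate-Y.
(iii) (exactly one): spring ∈ crate-Y.
(iv) (exactly one): gear ∉ crate-Y.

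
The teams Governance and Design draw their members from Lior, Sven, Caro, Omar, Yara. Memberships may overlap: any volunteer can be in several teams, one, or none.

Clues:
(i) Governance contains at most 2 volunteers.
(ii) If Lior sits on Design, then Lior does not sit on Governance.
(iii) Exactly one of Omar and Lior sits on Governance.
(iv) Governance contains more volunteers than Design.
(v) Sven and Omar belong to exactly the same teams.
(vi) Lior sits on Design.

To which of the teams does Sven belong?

From (vi): Lior ∈ Design.
(ii): Lior ∉ Governance.
(iii) (exactly one): Omar ∈ Governance.
(v): Sven matches Omar: Sven ∈ Governance.
(i): Governance already has 2, so the rest are out.
Suppose Sven ∈ Design: no assignment then satisfies all the clues, so Sven ∉ Design.

Sven: Governance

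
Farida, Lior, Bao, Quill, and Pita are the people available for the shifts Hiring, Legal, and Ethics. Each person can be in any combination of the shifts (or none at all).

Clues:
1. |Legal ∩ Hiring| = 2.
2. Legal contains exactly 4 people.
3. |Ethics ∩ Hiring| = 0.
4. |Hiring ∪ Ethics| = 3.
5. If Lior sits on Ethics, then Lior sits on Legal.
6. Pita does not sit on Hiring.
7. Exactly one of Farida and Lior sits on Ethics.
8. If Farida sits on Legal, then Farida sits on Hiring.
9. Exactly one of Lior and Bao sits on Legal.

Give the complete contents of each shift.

From (6): Pita ∉ Hiring.
Suppose Farida ∉ Hiring: no assignment then satisfies all the clues, so Farida ∈ Hiring.

Hiring = {Farida, Quill}; Legal = {Farida, Lior, Pita, Quill}; Ethics = {Lior}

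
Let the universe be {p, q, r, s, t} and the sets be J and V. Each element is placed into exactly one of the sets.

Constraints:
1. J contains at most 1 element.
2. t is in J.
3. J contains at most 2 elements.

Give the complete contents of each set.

From (2): t ∈ J.
(1): J already has 1, so the rest are out.
Only one set left: p ∈ V.
Only one set left: q ∈ V.
Only one set left: r ∈ V.
Only one set left: s ∈ V.

J = {t}; V = {p, q, r, s}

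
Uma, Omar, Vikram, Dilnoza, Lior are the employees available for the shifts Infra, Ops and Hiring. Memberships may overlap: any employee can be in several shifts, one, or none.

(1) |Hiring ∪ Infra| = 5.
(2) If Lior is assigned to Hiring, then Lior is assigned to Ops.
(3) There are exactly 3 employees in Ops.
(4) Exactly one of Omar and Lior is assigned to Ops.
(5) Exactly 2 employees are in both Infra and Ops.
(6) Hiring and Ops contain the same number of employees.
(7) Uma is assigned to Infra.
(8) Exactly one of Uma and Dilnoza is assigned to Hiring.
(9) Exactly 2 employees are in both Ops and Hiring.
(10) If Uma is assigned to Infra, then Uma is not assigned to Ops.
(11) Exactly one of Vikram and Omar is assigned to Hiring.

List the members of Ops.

Ops = {Dilnoza, Lior, Vikram}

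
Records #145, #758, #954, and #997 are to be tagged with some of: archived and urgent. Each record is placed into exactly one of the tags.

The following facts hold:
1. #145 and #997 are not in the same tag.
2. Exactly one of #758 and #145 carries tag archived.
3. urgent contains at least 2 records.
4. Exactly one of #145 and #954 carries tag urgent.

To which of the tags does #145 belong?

#145: archived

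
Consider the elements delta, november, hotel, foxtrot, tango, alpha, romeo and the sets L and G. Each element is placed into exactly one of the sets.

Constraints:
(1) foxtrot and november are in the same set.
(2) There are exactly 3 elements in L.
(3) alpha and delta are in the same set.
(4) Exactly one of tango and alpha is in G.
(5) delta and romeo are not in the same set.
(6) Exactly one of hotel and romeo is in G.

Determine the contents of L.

L = {alpha, delta, hotel}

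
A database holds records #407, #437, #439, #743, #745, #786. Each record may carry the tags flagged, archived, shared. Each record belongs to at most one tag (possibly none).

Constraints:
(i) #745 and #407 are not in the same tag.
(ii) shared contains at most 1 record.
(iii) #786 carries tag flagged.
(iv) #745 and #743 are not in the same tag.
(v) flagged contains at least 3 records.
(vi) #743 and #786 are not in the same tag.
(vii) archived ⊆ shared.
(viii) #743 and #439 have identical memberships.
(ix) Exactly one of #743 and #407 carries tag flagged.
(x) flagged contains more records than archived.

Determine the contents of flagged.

flagged = {#407, #437, #786}

From (iii): #786 ∈ flagged.
(vi): #743 ∉ flagged.
(viii): #439 matches #743: #439 ∉ flagged.
(ix) (exactly one): #407 ∈ flagged.
(i): #745 ∉ flagged.
(v): only 3 candidates remain for flagged, so all are in.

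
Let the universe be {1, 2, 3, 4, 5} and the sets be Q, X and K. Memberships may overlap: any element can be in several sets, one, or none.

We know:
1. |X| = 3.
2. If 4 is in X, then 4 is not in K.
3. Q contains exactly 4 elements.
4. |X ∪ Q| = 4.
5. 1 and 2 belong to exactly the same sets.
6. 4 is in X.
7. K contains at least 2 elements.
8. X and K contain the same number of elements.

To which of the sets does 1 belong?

1: K, Q, X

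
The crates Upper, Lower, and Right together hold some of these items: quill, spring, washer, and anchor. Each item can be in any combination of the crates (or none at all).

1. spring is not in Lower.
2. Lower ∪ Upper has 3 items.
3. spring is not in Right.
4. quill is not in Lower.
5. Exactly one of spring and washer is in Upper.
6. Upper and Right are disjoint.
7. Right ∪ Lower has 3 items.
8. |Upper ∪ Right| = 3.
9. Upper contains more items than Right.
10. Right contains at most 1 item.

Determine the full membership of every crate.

Upper = {anchor, spring}; Lower = {anchor, washer}; Right = {quill}

From (1): spring ∉ Lower.
From (3): spring ∉ Right.
From (4): quill ∉ Lower.
Suppose quill ∈ Upper: no assignment then satisfies all the clues, so quill ∉ Upper.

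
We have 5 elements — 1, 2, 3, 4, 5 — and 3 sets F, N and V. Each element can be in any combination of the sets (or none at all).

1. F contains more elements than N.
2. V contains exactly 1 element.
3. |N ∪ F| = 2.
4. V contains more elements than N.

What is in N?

N = {}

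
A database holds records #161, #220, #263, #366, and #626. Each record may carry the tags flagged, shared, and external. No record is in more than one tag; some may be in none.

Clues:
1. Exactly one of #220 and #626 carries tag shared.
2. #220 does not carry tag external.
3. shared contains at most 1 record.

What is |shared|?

1

From (2): #220 ∉ external.
Suppose #161 ∈ shared: no assignment then satisfies all the clues, so #161 ∉ shared.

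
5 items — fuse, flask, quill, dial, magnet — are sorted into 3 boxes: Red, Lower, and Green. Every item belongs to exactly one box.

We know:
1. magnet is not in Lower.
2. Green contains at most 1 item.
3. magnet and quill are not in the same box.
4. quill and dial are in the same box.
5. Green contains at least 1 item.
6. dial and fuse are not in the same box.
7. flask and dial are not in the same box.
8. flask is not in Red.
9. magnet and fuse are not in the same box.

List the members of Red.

Red = {dial, quill}

From (1): magnet ∉ Lower.
From (8): flask ∉ Red.
Suppose fuse ∈ Red: no assignment then satisfies all the clues, so fuse ∉ Red.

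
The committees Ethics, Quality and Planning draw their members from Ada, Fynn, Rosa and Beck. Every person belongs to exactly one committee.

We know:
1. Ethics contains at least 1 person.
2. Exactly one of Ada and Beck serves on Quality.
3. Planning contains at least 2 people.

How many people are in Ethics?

1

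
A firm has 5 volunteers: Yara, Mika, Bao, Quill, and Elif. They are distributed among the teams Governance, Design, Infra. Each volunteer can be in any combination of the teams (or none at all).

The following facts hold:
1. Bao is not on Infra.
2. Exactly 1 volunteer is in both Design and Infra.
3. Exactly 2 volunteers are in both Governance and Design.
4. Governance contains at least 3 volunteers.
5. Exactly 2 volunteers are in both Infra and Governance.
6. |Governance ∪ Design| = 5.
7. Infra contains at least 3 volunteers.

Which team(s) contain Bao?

Bao: Design, Governance

From (1): Bao ∉ Infra.
Suppose Bao ∉ Governance: no assignment then satisfies all the clues, so Bao ∈ Governance.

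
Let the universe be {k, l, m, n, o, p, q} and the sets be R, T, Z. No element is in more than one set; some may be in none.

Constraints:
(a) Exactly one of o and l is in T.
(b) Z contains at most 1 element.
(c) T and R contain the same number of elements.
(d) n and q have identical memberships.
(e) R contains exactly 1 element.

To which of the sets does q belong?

q: none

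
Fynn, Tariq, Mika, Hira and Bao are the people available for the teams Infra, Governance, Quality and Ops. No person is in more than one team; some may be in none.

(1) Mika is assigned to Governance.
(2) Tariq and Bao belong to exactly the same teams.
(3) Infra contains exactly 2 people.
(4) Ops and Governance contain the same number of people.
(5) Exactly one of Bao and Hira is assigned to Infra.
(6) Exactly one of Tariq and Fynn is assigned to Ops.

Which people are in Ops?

Ops = {Fynn}

From (1): Mika ∈ Governance.
Suppose Fynn ∉ Ops: no assignment then satisfies all the clues, so Fynn ∈ Ops.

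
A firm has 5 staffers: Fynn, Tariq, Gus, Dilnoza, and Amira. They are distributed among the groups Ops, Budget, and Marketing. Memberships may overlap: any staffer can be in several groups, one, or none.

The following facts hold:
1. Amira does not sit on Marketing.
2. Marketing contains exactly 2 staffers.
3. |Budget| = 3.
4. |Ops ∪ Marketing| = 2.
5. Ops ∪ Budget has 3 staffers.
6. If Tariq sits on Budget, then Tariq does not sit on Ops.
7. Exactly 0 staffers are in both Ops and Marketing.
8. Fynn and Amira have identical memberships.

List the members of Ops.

Ops = {}

From (1): Amira ∉ Marketing.
(8): Fynn matches Amira: Fynn ∉ Marketing.
Suppose Fynn ∈ Ops: no assignment then satisfies all the clues, so Fynn ∉ Ops.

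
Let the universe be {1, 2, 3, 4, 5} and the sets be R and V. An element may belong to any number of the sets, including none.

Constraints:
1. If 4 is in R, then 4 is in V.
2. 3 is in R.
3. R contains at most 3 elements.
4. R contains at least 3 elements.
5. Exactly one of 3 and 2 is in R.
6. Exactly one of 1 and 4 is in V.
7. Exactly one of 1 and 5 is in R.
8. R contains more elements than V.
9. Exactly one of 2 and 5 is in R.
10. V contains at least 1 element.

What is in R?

From (2): 3 ∈ R.
(5) (exactly one): 2 ∉ R.
(9) (exactly one): 5 ∈ R.
(7) (exactly one): 1 ∉ R.
(4): only 3 candidates remain for R, so all are in.
(1): 4 ∈ V.
(6) (exactly one): 1 ∉ V.

R = {3, 4, 5}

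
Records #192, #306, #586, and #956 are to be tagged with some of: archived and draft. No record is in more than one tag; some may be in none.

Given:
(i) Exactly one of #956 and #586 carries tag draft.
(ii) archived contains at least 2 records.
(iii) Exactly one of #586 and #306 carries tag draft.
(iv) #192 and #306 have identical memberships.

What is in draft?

draft = {#586}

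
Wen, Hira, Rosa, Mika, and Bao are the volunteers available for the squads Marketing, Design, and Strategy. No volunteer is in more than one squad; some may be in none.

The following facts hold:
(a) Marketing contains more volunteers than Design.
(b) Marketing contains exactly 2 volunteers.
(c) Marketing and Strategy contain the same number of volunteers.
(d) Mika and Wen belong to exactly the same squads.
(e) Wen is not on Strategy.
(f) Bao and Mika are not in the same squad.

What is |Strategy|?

2

From (e): Wen ∉ Strategy.
(d): Mika matches Wen: Mika ∉ Strategy.
Suppose Wen ∉ Marketing: no assignment then satisfies all the clues, so Wen ∈ Marketing.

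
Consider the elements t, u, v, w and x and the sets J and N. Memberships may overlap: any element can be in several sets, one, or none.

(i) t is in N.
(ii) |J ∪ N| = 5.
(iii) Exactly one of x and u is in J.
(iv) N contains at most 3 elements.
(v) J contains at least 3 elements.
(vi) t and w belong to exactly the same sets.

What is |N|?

From (i): t ∈ N.
(vi): w matches t: w ∈ N.
Suppose t ∉ J: no assignment then satisfies all the clues, so t ∈ J.

3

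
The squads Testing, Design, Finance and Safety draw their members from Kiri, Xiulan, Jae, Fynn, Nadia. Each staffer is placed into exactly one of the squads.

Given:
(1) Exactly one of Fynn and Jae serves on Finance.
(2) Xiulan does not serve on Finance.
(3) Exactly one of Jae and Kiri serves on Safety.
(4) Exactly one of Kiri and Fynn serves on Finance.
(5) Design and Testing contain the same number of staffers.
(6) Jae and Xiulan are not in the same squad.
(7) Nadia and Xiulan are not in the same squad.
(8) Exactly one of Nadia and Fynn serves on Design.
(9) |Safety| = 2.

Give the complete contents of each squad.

From (2): Xiulan ∉ Finance.
Suppose Kiri ∈ Testing: no assignment then satisfies all the clues, so Kiri ∉ Testing.

Testing = {Jae}; Design = {Nadia}; Finance = {Fynn}; Safety = {Kiri, Xiulan}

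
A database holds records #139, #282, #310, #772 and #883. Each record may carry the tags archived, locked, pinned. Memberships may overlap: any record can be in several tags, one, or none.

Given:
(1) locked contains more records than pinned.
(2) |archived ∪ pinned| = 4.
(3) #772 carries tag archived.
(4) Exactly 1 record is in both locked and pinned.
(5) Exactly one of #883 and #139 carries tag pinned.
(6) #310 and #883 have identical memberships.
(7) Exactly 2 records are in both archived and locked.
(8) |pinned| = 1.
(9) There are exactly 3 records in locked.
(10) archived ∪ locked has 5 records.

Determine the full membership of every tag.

From (3): #772 ∈ archived.
Suppose #139 ∉ archived: no assignment then satisfies all the clues, so #139 ∈ archived.

archived = {#139, #310, #772, #883}; locked = {#139, #282, #772}; pinned = {#139}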